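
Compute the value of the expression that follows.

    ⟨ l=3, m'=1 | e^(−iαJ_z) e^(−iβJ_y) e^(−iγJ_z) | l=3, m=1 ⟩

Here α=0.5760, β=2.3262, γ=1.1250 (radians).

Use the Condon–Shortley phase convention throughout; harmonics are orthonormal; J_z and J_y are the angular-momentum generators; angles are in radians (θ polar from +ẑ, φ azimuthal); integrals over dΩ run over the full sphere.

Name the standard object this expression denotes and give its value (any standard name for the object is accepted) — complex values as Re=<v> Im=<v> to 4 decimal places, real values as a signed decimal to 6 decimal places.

This is a Wigner D-matrix element — the rotation-matrix element ⟨l m'| R(α,β,γ) |l m⟩ in the angular-momentum basis.
D^3_{1,1}(0.5760,2.3262,1.1250) = e^{-i·1·0.5760}·d^3_{1,1}(2.3262)·e^{-i·1·1.1250}. Compute d first:
Half-angle: c=0.396496, s=0.918037. N=√(24·2·24·2)=48.000000
Admissible k: 0..2 (factorial args all ≥0)
  k=0: (−1)^0·48.0000/(48)·0.3965^6·0.9180^0 = +0.003885
  k=1: (−1)^1·48.0000/(6)·0.3965^4·0.9180^2 = -0.166634
  k=2: (−1)^2·48.0000/(8)·0.3965^2·0.9180^4 = +0.669989
d^3_{1,1}(2.3262) = +0.003885 -0.166634 +0.669989 = +0.507241
D = (+0.838648-0.544674i)·(+0.507241)·(+0.431177-0.902268i) = -0.065858-0.502947i

Wigner D-matrix element, Re=-0.0659 Im=-0.5029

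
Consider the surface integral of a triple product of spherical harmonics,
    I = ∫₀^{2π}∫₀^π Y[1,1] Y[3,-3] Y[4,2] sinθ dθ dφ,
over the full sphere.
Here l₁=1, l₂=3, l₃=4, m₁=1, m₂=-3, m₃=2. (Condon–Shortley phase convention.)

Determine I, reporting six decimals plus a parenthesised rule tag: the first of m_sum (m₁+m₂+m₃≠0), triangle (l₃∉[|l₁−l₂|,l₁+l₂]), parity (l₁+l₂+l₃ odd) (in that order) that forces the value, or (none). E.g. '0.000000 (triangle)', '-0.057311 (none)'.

Checks pass: Σm=0; 8 even; l₃=4∈[2,4].
(2·1+1)(2·3+1)(2·4+1) = 189
Δ: 0! 2! 6! / 9! → 1/252
sum: t=0:+1/36 = 1/36
3j²(1 3 4; 0 0 0) = Δ·Π!·Σ² = 4/63  (sign +1)
sum: t=0:+1/1440 = 1/1440
3j²(1 3 4; 1 -3 2) = Δ·Π!·Σ² = 1/252  (sign +1)
combine: 4πI² = 189·4/63·1/252 = 1/21
take √, sign +1: I = 0.06155813
No selection rule forces the value: the integral is nonzero (none).

0.061558 (none)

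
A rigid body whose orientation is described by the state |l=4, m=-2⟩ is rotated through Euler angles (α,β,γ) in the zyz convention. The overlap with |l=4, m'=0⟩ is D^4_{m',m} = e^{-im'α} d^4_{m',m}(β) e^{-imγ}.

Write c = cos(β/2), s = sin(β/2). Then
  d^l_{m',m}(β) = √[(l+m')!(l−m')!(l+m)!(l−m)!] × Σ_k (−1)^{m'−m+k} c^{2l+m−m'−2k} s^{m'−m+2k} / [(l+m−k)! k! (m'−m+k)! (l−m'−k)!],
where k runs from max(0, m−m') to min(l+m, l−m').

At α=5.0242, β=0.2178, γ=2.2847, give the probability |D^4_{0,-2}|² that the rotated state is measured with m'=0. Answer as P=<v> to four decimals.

Split into d^4_{0,-2}(β=0.2178) × two z-phases.
With c≡cos(β/2)=0.994076 and s≡sin(β/2)=0.108685, N=[24·24·2·720]^{1/2}=910.735966
k: max(0,(-2)−(0))=0 … min(4+(-2),4−(0))=2
  k=0: (−1)^2·910.7360/(96)·0.9941^6·0.1087^2 = +0.108138
  k=1: (−1)^3·910.7360/(36)·0.9941^4·0.1087^4 = -0.003447
  k=2: (−1)^4·910.7360/(96)·0.9941^2·0.1087^6 = +0.000015
d^4_{0,-2}(0.2178) = +0.108138 -0.003447 +0.000015 = +0.104706
|D^4_{0,-2}|² = |d^4_{0,-2}(β)|² = (+0.104706)² = 0.010963 (the z-rotation phases have unit modulus)

P=0.0110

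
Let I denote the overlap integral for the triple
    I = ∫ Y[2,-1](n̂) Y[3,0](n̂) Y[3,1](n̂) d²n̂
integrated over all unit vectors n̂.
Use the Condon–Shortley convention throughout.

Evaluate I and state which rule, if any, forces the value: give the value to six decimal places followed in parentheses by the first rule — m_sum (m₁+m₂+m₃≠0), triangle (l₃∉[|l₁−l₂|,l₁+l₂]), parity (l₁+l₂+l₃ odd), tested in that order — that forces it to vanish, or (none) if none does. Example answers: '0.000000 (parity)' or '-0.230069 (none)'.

-0.059471 (none)

m-sum 0 ✓  L=8 even ✓  1≤3≤5 ✓
Π(2lᵢ+1) = 5×7×7 = 245
triangle coeff Δ(2,3,3) = 1/3780
Σ_t [0,2]: t=0:+1/24 t=1:−1/4 t=2:+1/24 = -1/6
(3j)²=4/105 [(2 3 3; 0 0 0)], sign=+1
Σ_t [1,2]: t=1:−1/8 t=2:+1/12 = -1/24
(3j)²=1/210 [(2 3 3; -1 0 1)], sign=-1
⇒ 4πI² = 2/45
I = (-1)√(2/45/(4π)) = -0.05947080
No selection rule forces the value: the integral is nonzero (none).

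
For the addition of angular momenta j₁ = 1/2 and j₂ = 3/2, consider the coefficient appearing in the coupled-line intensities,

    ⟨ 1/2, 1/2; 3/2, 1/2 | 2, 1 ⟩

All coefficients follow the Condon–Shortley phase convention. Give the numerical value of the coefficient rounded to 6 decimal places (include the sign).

√[5·0!1!3!/5! · 1!0!2!1!3!1!] = √(3)
  +(−1)^0/∏(0,0,0,2,1,1)! = 1/2  (running 1/2)
⟨..|..⟩ = √(3)·(1/2) = +0.866025

+0.866025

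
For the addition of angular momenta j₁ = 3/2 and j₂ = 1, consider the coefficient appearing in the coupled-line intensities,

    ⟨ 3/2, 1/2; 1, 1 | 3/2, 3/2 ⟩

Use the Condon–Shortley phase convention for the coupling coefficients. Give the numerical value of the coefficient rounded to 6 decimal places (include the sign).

-0.632456  (= −√(2/5))

√[4·1!2!1!/5! · 2!1!2!0!3!0!] = √(8/5)
  +(−1)^1/∏(1,0,0,1,2,0)! = -1/2  (running -1/2)
⟨..|..⟩ = √(8/5)·(-1/2) = -0.632456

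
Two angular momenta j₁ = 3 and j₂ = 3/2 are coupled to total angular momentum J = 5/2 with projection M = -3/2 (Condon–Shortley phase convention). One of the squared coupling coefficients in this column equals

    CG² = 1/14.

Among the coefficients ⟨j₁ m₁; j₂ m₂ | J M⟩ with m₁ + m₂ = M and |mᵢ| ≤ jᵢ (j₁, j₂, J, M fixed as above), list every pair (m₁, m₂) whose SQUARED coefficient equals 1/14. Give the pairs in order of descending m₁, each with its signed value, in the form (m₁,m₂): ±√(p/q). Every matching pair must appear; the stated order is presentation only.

(-2,1/2): +√(1/14)

Admissible pairs with m₁+m₂ = M = -3/2: (-3,3/2), (-2,1/2), (-1,-1/2), (0,-3/2)
  (m₁,m₂)=(0,-3/2): CG² = 9/35, CG = +√(9/35)
  (m₁,m₂)=(-1,-1/2): CG² = 7/20, CG = −√(7/20)
  (m₁,m₂)=(-2,1/2): CG² = 1/14, CG = +√(1/14)   ← matches the target
  (m₁,m₂)=(-3,3/2): CG² = 9/28, CG = +√(9/28)
Pairs with CG² = 1/14: (-2,1/2): +√(1/14)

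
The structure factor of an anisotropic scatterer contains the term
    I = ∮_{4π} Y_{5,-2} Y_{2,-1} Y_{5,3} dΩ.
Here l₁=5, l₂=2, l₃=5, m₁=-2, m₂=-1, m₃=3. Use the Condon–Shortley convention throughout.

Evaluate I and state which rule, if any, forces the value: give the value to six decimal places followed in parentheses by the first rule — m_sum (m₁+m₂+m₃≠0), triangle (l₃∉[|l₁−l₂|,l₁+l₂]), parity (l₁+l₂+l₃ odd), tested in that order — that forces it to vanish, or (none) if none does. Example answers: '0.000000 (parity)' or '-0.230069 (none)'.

m-sum 0 ✓  L=12 even ✓  3≤5≤7 ✓
Π(2lᵢ+1) = 11×5×11 = 605
triangle coeff Δ(5,2,5) = 1/38610
Σ_t [0,2]: t=0:+1/2880 t=1:−1/576 t=2:+1/2880 = -1/960
(3j)²=10/429 [(5 2 5; 0 0 0)], sign=+1
Σ_t [0,1]: t=0:+1/10080 t=1:−1/2880 = -1/4032
(3j)²=10/429 [(5 2 5; -2 -1 3)], sign=-1
⇒ 4πI² = 500/1521
I = (-1)√(500/1521/(4π)) = -0.16173926
No selection rule forces the value: the integral is nonzero (none).

-0.161739 (none)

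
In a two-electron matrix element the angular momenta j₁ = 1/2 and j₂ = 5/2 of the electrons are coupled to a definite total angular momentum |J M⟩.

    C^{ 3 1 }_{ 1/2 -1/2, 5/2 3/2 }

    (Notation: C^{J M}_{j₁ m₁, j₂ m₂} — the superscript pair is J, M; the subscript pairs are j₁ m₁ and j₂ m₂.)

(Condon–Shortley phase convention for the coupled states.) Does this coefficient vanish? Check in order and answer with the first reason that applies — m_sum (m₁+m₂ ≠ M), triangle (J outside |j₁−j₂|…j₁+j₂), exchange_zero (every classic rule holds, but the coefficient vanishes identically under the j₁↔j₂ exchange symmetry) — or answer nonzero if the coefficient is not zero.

m-sum: m₁+m₂ = -1/2+3/2 = 1, M = 1  ✓
triangle: |j₁−j₂| = 2 ≤ J = 3 ≤ j₁+j₂ = 3  ✓
exchange: j₁≠j₂ or m₁≠m₂ — the exchange symmetry imposes no constraint here
value check: CG = +√(1/3) = +0.577350 ≠ 0

nonzero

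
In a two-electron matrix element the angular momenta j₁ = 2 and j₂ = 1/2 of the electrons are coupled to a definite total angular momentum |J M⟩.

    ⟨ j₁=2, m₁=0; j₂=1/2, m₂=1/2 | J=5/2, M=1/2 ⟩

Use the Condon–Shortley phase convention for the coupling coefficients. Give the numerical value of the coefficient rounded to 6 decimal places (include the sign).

√[6·0!4!1!/6! · 2!2!1!0!3!2!] = √(48/5)
  +(−1)^0/∏(0,0,2,1,2,0)! = 1/4  (running 1/4)
⟨..|..⟩ = √(48/5)·(1/4) = +0.774597

+0.774597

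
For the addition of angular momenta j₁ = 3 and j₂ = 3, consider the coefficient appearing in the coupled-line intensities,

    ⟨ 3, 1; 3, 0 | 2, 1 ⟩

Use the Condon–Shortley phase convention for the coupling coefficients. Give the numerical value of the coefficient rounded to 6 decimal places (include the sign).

+0.154303  (= +√(1/42))

triangle: 4!·2!·2!/9! = 96/362880
(j±m)!: 4!·2!·3!·3!·3!·1! = 10368
prefactor² = (2J+1)·Δ·N² = 96/7
  k=1: −1/(1!·3!·1!·2!·1!·0!) = -1/12
  k=2: +1/(2!·2!·0!·1!·2!·1!) = 1/8
Σ = 1/24  ⇒  CG² = 96/7·(1/24)² = 1/42
CG = +√(1/42) = +0.154303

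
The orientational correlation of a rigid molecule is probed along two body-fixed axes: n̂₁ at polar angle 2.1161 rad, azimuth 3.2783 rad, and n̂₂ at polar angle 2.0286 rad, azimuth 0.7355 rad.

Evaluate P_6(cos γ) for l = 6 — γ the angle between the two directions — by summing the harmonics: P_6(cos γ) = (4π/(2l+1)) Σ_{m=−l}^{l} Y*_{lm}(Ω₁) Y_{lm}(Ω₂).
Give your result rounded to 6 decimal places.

0.297177

Term-by-term m-sum for l=6 (normalisation 4π/13 = 0.966644):
  [-6]  conj(Y_{6,-6})(Ω₁) = (0.128688, 0.137985) ; Y_{6,-6}(Ω₂) = (-0.074230, 0.240486) ; Δ = (-0.042736, 0.020705)
  [-5]  conj(Y_{6,-5})(Ω₁) = (0.307439, 0.250418) ; Y_{6,-5}(Ω₂) = (0.369351, -0.219350) ; Δ = (0.168482, 0.025055)
  [-4]  conj(Y_{6,-4})(Ω₁) = (0.319045, 0.194219) ; Y_{6,-4}(Ω₂) = (-0.260110, -0.052617) ; Δ = (-0.072768, -0.067305)
  [-3]  conj(Y_{6,-3})(Ω₁) = (-0.007883, -0.003427) ; Y_{6,-3}(Ω₂) = (-0.105024, -0.142331) ; Δ = (0.000340, 0.001482)
  [-2]  conj(Y_{6,-2})(Ω₁) = (-0.333324, -0.093477) ; Y_{6,-2}(Ω₂) = (-0.032819, 0.327771) ; Δ = (0.041578, -0.106186)
  [-1]  conj(Y_{6,-1})(Ω₁) = (-0.123508, -0.016990) ; Y_{6,-1}(Ω₂) = (-0.048313, 0.043717) ; Δ = (0.006710, -0.004579)
  [+0]  conj(Y_{6,0})(Ω₁) = (0.314499, -0.000000) ; Y_{6,0}(Ω₂) = (0.331378, 0.000000) ; Δ = (0.104218, 0.000000)
  [+1]  conj(Y_{6,1})(Ω₁) = (0.123508, -0.016990) ; Y_{6,1}(Ω₂) = (0.048313, 0.043717) ; Δ = (0.006710, 0.004579)
  [+2]  conj(Y_{6,2})(Ω₁) = (-0.333324, 0.093477) ; Y_{6,2}(Ω₂) = (-0.032819, -0.327771) ; Δ = (0.041578, 0.106186)
  [+3]  conj(Y_{6,3})(Ω₁) = (0.007883, -0.003427) ; Y_{6,3}(Ω₂) = (0.105024, -0.142331) ; Δ = (0.000340, -0.001482)
  [+4]  conj(Y_{6,4})(Ω₁) = (0.319045, -0.194219) ; Y_{6,4}(Ω₂) = (-0.260110, 0.052617) ; Δ = (-0.072768, 0.067305)
  [+5]  conj(Y_{6,5})(Ω₁) = (-0.307439, 0.250418) ; Y_{6,5}(Ω₂) = (-0.369351, -0.219350) ; Δ = (0.168482, -0.025055)
  [+6]  conj(Y_{6,6})(Ω₁) = (0.128688, -0.137985) ; Y_{6,6}(Ω₂) = (-0.074230, -0.240486) ; Δ = (-0.042736, -0.020705)
Total Σ_m = (0.307432, 0.000000). Multiply by 0.966644: (0.297177, 0.000000). P_6(cos γ) = 0.297177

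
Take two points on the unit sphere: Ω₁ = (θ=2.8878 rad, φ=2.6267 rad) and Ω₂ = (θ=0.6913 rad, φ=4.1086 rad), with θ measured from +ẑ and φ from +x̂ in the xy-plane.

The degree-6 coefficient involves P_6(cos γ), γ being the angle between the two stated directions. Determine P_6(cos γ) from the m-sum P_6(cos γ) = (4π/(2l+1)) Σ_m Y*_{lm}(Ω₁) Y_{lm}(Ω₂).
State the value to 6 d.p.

-0.226078

Expand P_6 via completeness: Σ_{m} conj(Y_{6,m}) at Ω₁ times Y_{6,m} at Ω₂ —
  m=-6: Y*=-0.000121-0.000006i  Y=+0.028756+0.015012i  product -0.000003-0.000002i
  m=-5: Y*=-0.001363-0.000868i  Y=-0.016613-0.134772i  product -0.000094+0.000198i
  m=-4: Y*=-0.006196-0.011650i  Y=-0.243620+0.216461i  product +0.004031+0.001497i
  m=-3: Y*=+0.001904-0.072893i  Y=+0.445705+0.109341i  product +0.008819-0.032281i
  m=-2: Y*=+0.138573-0.230646i  Y=-0.091334-0.240301i  product -0.068081-0.012233i
  m=-1: Y*=+0.510805-0.289013i  Y=+0.135637-0.196657i  product +0.012448-0.139654i
  m=+0: Y*=+0.435681-0.000000i  Y=-0.339969+0.000000i  product -0.148118+0.000000i
  m=+1: Y*=-0.510805-0.289013i  Y=-0.135637-0.196657i  product +0.012448+0.139654i
  m=+2: Y*=+0.138573+0.230646i  Y=-0.091334+0.240301i  product -0.068081+0.012233i
  m=+3: Y*=-0.001904-0.072893i  Y=-0.445705+0.109341i  product +0.008819+0.032281i
  m=+4: Y*=-0.006196+0.011650i  Y=-0.243620-0.216461i  product +0.004031-0.001497i
  m=+5: Y*=+0.001363-0.000868i  Y=+0.016613-0.134772i  product -0.000094-0.000198i
  m=+6: Y*=-0.000121+0.000006i  Y=+0.028756-0.015012i  product -0.000003+0.000002i
Σ over m = -0.233880-0.000000i; ×(4π/13) → -0.226078-0.000000i. Real part: -0.226078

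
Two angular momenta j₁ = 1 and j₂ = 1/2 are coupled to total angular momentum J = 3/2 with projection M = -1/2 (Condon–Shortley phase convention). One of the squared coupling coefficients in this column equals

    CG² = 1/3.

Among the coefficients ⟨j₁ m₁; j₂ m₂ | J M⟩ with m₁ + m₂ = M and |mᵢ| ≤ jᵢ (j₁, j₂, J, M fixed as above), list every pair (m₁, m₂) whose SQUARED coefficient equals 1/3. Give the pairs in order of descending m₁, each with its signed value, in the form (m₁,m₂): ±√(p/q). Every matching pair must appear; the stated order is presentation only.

Admissible pairs with m₁+m₂ = M = -1/2: (-1,1/2), (0,-1/2)
  (m₁,m₂)=(0,-1/2): CG² = 2/3, CG = +√(2/3)
  (m₁,m₂)=(-1,1/2): CG² = 1/3, CG = +√(1/3)   ← matches the target
Pairs with CG² = 1/3: (-1,1/2): +√(1/3)

(-1,1/2): +√(1/3)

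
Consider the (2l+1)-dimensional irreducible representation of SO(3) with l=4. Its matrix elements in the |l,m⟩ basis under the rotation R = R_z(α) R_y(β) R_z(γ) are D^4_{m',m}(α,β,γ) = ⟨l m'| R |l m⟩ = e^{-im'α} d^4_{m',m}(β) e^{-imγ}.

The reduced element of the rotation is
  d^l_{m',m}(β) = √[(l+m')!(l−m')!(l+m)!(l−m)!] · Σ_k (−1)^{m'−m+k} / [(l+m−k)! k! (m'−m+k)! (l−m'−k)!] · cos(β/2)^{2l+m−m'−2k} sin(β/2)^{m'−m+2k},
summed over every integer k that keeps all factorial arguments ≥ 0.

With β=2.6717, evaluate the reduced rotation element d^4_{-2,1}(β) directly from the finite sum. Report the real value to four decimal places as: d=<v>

d^4_{-2,1}(β=2.6717) via the finite sum:
c=cos(2.671700/2)=0.232791, s=sin(2.671700/2)=0.972527; N=√[2·720·120·6]=1018.233765
Admissible k: 3..5 (factorial args all ≥0)
  k=3: (−1)^0·1018.2338/(72)·0.2328^5·0.9725^3 = +0.008893
  k=4: (−1)^1·1018.2338/(48)·0.2328^3·0.9725^5 = -0.232815
  k=5: (−1)^2·1018.2338/(240)·0.2328^1·0.9725^7 = +0.812668
d^4_{-2,1}(2.6717) = +0.008893 -0.232815 +0.812668 = +0.588746

d=0.5887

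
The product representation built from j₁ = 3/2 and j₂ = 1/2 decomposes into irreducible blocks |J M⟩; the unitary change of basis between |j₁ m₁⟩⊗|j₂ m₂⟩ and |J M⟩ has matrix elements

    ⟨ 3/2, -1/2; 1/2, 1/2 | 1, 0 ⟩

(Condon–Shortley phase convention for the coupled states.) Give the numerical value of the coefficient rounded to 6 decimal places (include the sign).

j₁+j₂−J=1  J+j₁−j₂=2  J−j₁+j₂=0  j₁+j₂+J+1=4
(j₁±m₁, j₂±m₂, J±M) = (1,2,1,0,1,1)
P² = 1/2
sum k=1..1:
  [1] −1/1 = -1
S = -1
C² = P²·S² = 1/2 ; C = -0.707107

−√(1/2) = -0.707107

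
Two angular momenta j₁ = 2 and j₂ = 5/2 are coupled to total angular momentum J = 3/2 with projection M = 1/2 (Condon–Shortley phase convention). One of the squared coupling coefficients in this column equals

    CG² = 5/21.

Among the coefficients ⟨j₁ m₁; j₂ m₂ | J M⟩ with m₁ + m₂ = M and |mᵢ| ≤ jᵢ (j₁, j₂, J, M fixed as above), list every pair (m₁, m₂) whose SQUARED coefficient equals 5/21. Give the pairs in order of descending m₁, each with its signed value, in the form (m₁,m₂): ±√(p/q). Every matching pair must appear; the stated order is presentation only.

Admissible pairs with m₁+m₂ = M = 1/2: (-2,5/2), (-1,3/2), (0,1/2), (1,-1/2), (2,-3/2)
  (m₁,m₂)=(2,-3/2): CG² = 32/105, CG = +√(32/105)
  (m₁,m₂)=(1,-1/2): CG² = 5/21, CG = −√(5/21)   ← matches the target
  (m₁,m₂)=(0,1/2): CG² = 2/35, CG = +√(2/35)
  (m₁,m₂)=(-1,3/2): CG² = 2/105, CG = +√(2/105)
  (m₁,m₂)=(-2,5/2): CG² = 8/21, CG = −√(8/21)
Pairs with CG² = 5/21: (1,-1/2): −√(5/21)

(1,-1/2): −√(5/21)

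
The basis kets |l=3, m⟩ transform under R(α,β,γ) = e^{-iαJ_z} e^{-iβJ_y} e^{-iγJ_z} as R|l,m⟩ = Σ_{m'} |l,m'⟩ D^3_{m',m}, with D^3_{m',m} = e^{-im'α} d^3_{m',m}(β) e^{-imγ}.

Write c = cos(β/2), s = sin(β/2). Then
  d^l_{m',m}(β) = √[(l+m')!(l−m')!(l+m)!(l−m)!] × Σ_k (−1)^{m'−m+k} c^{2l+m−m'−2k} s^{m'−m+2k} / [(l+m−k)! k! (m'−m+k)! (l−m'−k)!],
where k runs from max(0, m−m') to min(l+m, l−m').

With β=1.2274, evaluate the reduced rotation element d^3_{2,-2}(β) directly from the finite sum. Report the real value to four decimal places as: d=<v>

d=0.3311

d^3_{2,-2}(β=1.2274) via the finite sum:
c=cos(1.227400/2)=0.817523, s=sin(1.227400/2)=0.575896; N=√[120·1·1·120]=120.000000
The bounds max(0,m−m')=0 and min(l+m,l−m')=1 give 2 terms
  k=0: (−1)^4·120.0000/(24)·0.8175^2·0.5759^4 = +0.367576
  k=1: (−1)^5·120.0000/(120)·0.8175^0·0.5759^6 = -0.036481
d^3_{2,-2}(1.2274) = +0.367576 -0.036481 = +0.331095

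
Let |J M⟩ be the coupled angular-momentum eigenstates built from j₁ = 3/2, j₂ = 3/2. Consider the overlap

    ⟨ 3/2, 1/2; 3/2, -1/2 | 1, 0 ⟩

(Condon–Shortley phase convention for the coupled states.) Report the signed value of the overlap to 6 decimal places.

j₁+j₂−J=2  J+j₁−j₂=1  J−j₁+j₂=1  j₁+j₂+J+1=5
(j₁±m₁, j₂±m₂, J±M) = (2,1,1,2,1,1)
P² = 1/5
sum k=0..1:
  [0] +1/2 = 1/2
  [1] −1/1 = -1
S = -1/2
C² = P²·S² = 1/20 ; C = -0.223607

-0.223607  (= −√(1/20))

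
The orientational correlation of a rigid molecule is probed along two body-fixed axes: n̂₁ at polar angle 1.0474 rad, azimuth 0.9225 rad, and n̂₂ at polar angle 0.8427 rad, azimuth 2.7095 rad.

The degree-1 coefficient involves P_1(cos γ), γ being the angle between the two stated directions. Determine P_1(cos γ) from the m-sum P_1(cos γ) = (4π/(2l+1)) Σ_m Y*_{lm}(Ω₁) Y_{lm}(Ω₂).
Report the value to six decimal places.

0.193916

Summing Y*_{l m}(θ₁,φ₁)·Y_{l m}(θ₂,φ₂) over m ∈ [−1, 1]; prefactor 4π/(2·1+1) = 4.188790:
  term(m=-1) = -0.016555-0.075375i   from Y*(Ω₁)=+0.180691+0.238530i, Y(Ω₂)=-0.234189-0.107998i
  term(m=+0) = +0.079404+0.000000i   from Y*(Ω₁)=+0.244216-0.000000i, Y(Ω₂)=+0.325140+0.000000i
  term(m=+1) = -0.016555+0.075375i   from Y*(Ω₁)=-0.180691+0.238530i, Y(Ω₂)=+0.234189-0.107998i
Total Σ_m = +0.046294+0.000000i. Multiply by 4.188790: +0.193916+0.000000i. P_1(cos γ) = 0.193916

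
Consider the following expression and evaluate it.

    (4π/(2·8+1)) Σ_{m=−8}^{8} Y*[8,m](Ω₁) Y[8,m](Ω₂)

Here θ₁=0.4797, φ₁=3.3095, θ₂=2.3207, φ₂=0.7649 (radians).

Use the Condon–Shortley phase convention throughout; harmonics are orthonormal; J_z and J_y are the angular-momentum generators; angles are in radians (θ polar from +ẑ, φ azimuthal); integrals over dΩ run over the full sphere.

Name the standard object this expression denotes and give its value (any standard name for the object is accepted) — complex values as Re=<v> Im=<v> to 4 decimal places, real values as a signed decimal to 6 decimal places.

This sum is the spherical-harmonic addition theorem: it equals the Legendre polynomial P_l(cos γ) of the angle γ between the two directions.
Summing Y*_{l m}(θ₁,φ₁)·Y_{l m}(θ₂,φ₂) over m ∈ [−8, 8]; prefactor 4π/(2·8+1) = 0.739198:
  m=-8: Y*=(0.000239, 0.001033)  Y=(0.041805, 0.006917)  product (0.000003, 0.000045)
  m=-7: Y*=(-0.003142, -0.007527)  Y=(-0.094520, -0.126445)  product (-0.000655, 0.001109)
  m=-6: Y*=(0.020987, 0.033228)  Y=(-0.042312, 0.342294)  product (-0.012262, 0.005778)
  m=-5: Y*=(-0.088811, -0.098988)  Y=(0.357931, -0.291171)  product (-0.060611, -0.009572)
  m=-4: Y*=(0.249857, 0.198614)  Y=(-0.285044, -0.023424)  product (-0.066568, -0.062466)
  m=-3: Y*=(-0.446526, -0.246101)  Y=(-0.102274, -0.115695)  product (0.017195, 0.076831)
  m=-2: Y*=(0.396060, 0.138239)  Y=(-0.015530, 0.378601)  product (-0.058488, 0.147802)
  m=-1: Y*=(0.108018, 0.018309)  Y=(0.013557, -0.013012)  product (0.001703, -0.001157)
  m=+0: Y*=(-0.463263, -0.000000)  Y=(0.369494, 0.000000)  product (-0.171173, -0.000000)
  m=+1: Y*=(-0.108018, 0.018309)  Y=(-0.013557, -0.013012)  product (0.001703, 0.001157)
  m=+2: Y*=(0.396060, -0.138239)  Y=(-0.015530, -0.378601)  product (-0.058488, -0.147802)
  m=+3: Y*=(0.446526, -0.246101)  Y=(0.102274, -0.115695)  product (0.017195, -0.076831)
  m=+4: Y*=(0.249857, -0.198614)  Y=(-0.285044, 0.023424)  product (-0.066568, 0.062466)
  m=+5: Y*=(0.088811, -0.098988)  Y=(-0.357931, -0.291171)  product (-0.060611, 0.009572)
  m=+6: Y*=(0.020987, -0.033228)  Y=(-0.042312, -0.342294)  product (-0.012262, -0.005778)
  m=+7: Y*=(0.003142, -0.007527)  Y=(0.094520, -0.126445)  product (-0.000655, -0.001109)
  m=+8: Y*=(0.000239, -0.001033)  Y=(0.041805, -0.006917)  product (0.000003, -0.000045)
Total Σ_m = (-0.530537, -0.000000). Multiply by 0.739198: (-0.392172, -0.000000). P_8(cos γ) = -0.392172

Legendre polynomial (addition theorem), -0.392172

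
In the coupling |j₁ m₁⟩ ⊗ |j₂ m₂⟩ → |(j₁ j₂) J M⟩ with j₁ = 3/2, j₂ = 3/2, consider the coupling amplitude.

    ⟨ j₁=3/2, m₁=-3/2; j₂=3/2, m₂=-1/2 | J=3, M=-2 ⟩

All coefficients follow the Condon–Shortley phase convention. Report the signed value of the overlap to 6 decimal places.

√[7·0!3!3!/7! · 0!3!1!2!1!5!] = √(72)
  +(−1)^0/∏(0,0,3,1,0,2)! = 1/12  (running 1/12)
⟨..|..⟩ = √(72)·(1/12) = +0.707107

+√(1/2) ≈ +0.707107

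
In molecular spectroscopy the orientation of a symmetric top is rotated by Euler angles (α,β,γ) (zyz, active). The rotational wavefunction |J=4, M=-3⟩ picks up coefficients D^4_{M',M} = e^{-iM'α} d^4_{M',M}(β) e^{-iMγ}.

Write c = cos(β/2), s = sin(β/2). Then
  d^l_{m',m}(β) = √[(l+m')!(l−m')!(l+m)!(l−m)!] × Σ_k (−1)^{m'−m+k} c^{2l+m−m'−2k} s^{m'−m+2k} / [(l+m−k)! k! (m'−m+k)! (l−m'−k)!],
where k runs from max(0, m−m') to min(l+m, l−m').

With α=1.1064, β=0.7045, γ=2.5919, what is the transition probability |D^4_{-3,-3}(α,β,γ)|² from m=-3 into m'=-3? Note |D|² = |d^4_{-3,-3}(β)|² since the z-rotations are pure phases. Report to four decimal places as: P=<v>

Split into d^4_{-3,-3}(β=0.7045) × two z-phases.
Half-angle: c=0.938599, s=0.345011. N=√(1·5040·1·5040)=5040.000000
k: max(0,(-3)−(-3))=0 … min(4+(-3),4−(-3))=1
  k=0: (−1)^0·5040.0000/(5040)·0.9386^8·0.3450^0 = +0.602338
  k=1: (−1)^1·5040.0000/(720)·0.9386^6·0.3450^2 = -0.569695
d^4_{-3,-3}(0.7045) = +0.602338 -0.569695 = +0.032642
|D^4_{-3,-3}|² = |d^4_{-3,-3}(β)|² = (+0.032642)² = 0.001066 (the z-rotation phases have unit modulus)

P=0.0011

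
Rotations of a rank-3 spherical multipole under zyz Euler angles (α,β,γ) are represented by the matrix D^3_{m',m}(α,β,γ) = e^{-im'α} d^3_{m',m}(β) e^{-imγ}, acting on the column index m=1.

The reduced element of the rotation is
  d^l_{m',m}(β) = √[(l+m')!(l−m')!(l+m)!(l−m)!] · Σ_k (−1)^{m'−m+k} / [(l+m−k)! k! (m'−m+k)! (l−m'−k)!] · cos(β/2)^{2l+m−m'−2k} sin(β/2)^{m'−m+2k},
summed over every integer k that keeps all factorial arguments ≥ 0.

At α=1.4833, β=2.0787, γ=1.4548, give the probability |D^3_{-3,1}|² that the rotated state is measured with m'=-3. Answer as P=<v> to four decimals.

First d^3_{-3,1}(β=2.0787), then the phase factors e^{-i(-3)α} and e^{-i(1)γ}:
c=cos(2.078700/2)=0.506781, s=sin(2.078700/2)=0.862075; N=√[1·720·24·2]=185.903201
Admissible k: 4..4 (factorial args all ≥0)
  k=4: (−1)^0·185.9032/(48)·0.5068^2·0.8621^4 = +0.549371
d^3_{-3,1}(2.0787) = +0.549371
|D^3_{-3,1}|² = |d^3_{-3,1}(β)|² = (+0.549371)² = 0.301809 (the z-rotation phases have unit modulus)

P=0.3018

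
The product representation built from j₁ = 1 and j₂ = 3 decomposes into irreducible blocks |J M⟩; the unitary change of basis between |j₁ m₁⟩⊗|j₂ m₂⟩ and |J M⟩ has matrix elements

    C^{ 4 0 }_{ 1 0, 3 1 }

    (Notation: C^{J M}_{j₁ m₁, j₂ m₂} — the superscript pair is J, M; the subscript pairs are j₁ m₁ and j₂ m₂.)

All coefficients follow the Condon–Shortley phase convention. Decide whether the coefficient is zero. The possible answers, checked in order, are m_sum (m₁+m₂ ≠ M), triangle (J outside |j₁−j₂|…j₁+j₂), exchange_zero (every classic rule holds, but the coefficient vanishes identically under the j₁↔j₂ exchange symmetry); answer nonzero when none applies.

m_sum

m-sum: m₁+m₂ = 0+1 = 1, M = 0  ✗ ⇒ coefficient is 0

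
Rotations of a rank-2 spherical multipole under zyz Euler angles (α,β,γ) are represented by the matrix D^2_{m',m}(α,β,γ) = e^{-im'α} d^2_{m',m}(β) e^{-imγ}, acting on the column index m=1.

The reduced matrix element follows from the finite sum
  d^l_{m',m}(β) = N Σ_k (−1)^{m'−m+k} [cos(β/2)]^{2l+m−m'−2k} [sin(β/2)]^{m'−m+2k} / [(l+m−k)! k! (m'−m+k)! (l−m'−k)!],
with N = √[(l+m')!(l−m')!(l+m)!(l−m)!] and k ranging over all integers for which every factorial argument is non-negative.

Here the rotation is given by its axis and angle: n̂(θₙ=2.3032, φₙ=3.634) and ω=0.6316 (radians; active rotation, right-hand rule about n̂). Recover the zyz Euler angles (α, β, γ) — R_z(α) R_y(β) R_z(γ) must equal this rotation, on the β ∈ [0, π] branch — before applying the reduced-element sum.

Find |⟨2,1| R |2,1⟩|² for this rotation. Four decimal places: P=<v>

P=0.5546

Axis–angle → zyz. n̂ = (sinθₙcosφₙ, sinθₙsinφₙ, cosθₙ) = (-0.655231, -0.351521, -0.668659), ω = 0.6316.
R = I cosω + sinω [n̂]ₓ + (1−cosω) n̂n̂ᵀ gives
  R = [+0.889908, +0.439235, -0.123030; -0.350367, +0.830922, +0.432217; +0.292073, -0.341528, +0.893338]
β = atan2(√(R₁₃²+R₂₃²), R₃₃) = 0.466078; α = atan2(R₂₃, R₁₃) mod 2π = 1.848109; γ = atan2(R₃₂, −R₃₁) mod 2π = 4.004887
First d^2_{1,1}(β=0.4661), then the phase factors e^{-i(1)α} and e^{-i(1)γ}:
c=cos(0.466078/2)=0.972969, s=sin(0.466078/2)=0.230936; N=√[6·1·6·1]=6.000000
Admissible k: 0..1 (factorial args all ≥0)
  k=0: (−1)^0·6.0000/(6)·0.9730^4·0.2309^0 = +0.896182
  k=1: (−1)^1·6.0000/(2)·0.9730^2·0.2309^2 = -0.151461
d^2_{1,1}(0.4661) = +0.896182 -0.151461 = +0.744721
|D^2_{1,1}|² = |d^2_{1,1}(β)|² = (+0.744721)² = 0.554609 (the z-rotation phases have unit modulus)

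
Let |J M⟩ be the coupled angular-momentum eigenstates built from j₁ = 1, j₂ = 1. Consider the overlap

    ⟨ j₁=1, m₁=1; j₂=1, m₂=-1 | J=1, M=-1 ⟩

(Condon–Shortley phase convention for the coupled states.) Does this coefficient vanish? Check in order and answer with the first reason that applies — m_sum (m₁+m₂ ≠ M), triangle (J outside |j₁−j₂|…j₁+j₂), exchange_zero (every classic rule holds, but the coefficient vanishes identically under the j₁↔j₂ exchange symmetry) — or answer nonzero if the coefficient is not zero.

m_sum

m-sum: m₁+m₂ = 1+(-1) = 0, M = -1  ✗ ⇒ coefficient is 0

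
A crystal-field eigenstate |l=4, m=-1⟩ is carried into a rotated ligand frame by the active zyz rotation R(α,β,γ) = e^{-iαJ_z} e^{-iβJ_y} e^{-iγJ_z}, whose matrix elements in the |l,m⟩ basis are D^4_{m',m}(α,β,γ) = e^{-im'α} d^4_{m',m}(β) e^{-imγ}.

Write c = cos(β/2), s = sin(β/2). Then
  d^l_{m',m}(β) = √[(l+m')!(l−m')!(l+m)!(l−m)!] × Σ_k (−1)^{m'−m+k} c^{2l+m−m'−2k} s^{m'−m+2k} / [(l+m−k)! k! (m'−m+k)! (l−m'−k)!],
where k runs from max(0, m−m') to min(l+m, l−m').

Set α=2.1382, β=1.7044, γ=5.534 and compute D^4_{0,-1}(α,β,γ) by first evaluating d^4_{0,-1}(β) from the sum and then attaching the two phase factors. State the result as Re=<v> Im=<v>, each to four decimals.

Re=-0.1554 Im=0.1445

First d^4_{0,-1}(β=1.7044), then the phase factors e^{-i(0)α} and e^{-i(-1)γ}:
Half-angle: c=0.658329, s=0.752731. N=√(24·24·6·120)=643.987578
k: max(0,(-1)−(0))=0 … min(4+(-1),4−(0))=3
  k=0: (−1)^1·643.9876/(144)·0.6583^7·0.7527^1 = -0.180407
  k=1: (−1)^2·643.9876/(24)·0.6583^5·0.7527^3 = +1.415138
  k=2: (−1)^3·643.9876/(24)·0.6583^3·0.7527^5 = -1.850088
  k=3: (−1)^4·643.9876/(144)·0.6583^1·0.7527^7 = +0.403120
d^4_{0,-1}(1.7044) = -0.180407 +1.415138 -1.850088 +0.403120 = -0.212237
Phases: e^{-i·(0)·2.1382}=+1.000000+0.000000i, e^{-i·(-1)·5.5340}=+0.732244-0.681042i ⇒ D=-0.155409+0.144542i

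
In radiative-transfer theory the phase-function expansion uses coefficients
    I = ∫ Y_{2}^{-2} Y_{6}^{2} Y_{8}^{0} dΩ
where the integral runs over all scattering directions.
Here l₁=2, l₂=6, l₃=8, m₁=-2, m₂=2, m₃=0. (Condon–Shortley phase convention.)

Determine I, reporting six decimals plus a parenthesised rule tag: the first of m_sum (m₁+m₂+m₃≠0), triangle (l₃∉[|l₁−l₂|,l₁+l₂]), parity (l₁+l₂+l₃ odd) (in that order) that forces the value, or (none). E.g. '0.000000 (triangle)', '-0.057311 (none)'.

0.071001 (none)

m-sum 0 ✓  L=16 even ✓  4≤8≤8 ✓
Π(2lᵢ+1) = 5×13×17 = 1105
triangle coeff Δ(2,6,8) = 1/30940
Σ_t [0,0]: t=0:+1/2073600 = 1/2073600
(3j)²=28/1105 [(2 6 8; 0 0 0)], sign=+1
Σ_t [0,0]: t=0:+1/23224320 = 1/23224320
(3j)²=1/442 [(2 6 8; -2 2 0)], sign=+1
⇒ 4πI² = 14/221
I = (+1)√(14/221/(4π)) = 0.07100075
No selection rule forces the value: the integral is nonzero (none).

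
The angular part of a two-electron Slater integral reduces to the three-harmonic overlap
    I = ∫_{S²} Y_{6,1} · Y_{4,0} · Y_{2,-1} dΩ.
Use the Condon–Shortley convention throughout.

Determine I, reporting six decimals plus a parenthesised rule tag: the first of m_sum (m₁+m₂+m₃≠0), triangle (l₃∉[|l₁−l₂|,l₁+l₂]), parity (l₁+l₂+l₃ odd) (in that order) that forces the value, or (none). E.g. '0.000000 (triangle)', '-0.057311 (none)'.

Rules hold: Σm=0, L=12 even, 2≤2≤10.
N = 13·9·5 = 585
Δ = 8!·4!·0!/13! = 1/6435
Racah Σ t=4..4: t=4:+1/2304 = 1/2304
⇒ 3j(6 4 2; 0 0 0)² = 5/143, sgn +1
Racah Σ t=4..4: t=4:+1/3456 = 1/3456
⇒ 3j(6 4 2; 1 0 -1)² = 35/1287, sgn -1
4πI² = N·(3j₀)²·(3jₘ)² = 875/1573
I = -1·√(0.556262/4π) = -0.21039467
No selection rule forces the value: the integral is nonzero (none).

-0.210395 (none)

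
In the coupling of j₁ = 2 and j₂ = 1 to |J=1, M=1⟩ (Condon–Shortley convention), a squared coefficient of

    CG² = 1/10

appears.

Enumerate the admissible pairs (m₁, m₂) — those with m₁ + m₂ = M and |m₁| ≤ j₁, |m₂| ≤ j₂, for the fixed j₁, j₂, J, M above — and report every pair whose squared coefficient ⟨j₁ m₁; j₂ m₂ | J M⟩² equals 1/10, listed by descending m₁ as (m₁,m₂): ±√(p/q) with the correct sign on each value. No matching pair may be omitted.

(0,1): +√(1/10)

Admissible pairs with m₁+m₂ = M = 1: (0,1), (1,0), (2,-1)
  (m₁,m₂)=(2,-1): CG² = 3/5, CG = +√(3/5)
  (m₁,m₂)=(1,0): CG² = 3/10, CG = −√(3/10)
  (m₁,m₂)=(0,1): CG² = 1/10, CG = +√(1/10)   ← matches the target
Pairs with CG² = 1/10: (0,1): +√(1/10)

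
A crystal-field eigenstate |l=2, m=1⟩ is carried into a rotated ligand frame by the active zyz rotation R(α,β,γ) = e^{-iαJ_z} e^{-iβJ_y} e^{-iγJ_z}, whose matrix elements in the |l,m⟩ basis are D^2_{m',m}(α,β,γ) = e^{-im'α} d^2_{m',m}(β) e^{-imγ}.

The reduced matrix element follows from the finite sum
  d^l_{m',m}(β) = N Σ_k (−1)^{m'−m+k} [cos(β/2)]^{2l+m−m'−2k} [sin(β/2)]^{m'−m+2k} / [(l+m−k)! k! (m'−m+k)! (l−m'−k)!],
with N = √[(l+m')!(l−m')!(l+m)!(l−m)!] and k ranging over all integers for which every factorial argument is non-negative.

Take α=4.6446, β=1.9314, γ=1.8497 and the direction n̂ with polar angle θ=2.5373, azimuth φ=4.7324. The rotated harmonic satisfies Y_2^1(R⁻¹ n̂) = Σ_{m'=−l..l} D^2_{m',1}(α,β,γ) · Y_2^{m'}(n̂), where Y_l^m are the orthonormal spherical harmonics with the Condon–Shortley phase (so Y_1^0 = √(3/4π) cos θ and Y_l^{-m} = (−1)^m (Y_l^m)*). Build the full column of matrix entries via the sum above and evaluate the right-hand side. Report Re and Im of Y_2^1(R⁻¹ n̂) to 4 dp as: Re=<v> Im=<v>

Need the full column D^2_{m',1} for m'=−2..2 at α=4.6446, β=1.9314, γ=1.8497.
cos(β/2)=0.568841, sin(β/2)=0.822447
d^2_{-2,1}: single k=3 term ⇒ +0.632915;  D = +0.254885+0.579323i
d^2_{-1,1}: k∈[2..3] ⇒ +0.656628 -0.457543 = +0.199085;  D = -0.187240+0.067647i
d^2_{0,1}: k∈[1..2] ⇒ +0.370815 -0.775159 = -0.404345;  D = +0.111317+0.388720i
d^2_{1,1}: k∈[0..1] ⇒ +0.104704 -0.656628 = -0.551924;  D = -0.539670+0.115656i
d^2_{2,1}: single k=0 term ⇒ -0.302769;  D = -0.043246-0.299665i
Y_2^{m'}(θ=2.5373,φ=4.7324) and Σ D·Y over m':
  (+0.2549+0.5793i)·(-0.1246+0.0050i)  (-0.1872+0.0676i)·(-0.0072-0.3611i)  (+0.1113+0.3887i)·(+0.3253+0.0000i)  (-0.5397+0.1157i)·(+0.0072-0.3611i)  (-0.0432-0.2997i)·(-0.1246-0.0050i)
Y_2^1(R⁻¹ n̂) = +0.069109+0.355967i

Re=0.0691 Im=0.3560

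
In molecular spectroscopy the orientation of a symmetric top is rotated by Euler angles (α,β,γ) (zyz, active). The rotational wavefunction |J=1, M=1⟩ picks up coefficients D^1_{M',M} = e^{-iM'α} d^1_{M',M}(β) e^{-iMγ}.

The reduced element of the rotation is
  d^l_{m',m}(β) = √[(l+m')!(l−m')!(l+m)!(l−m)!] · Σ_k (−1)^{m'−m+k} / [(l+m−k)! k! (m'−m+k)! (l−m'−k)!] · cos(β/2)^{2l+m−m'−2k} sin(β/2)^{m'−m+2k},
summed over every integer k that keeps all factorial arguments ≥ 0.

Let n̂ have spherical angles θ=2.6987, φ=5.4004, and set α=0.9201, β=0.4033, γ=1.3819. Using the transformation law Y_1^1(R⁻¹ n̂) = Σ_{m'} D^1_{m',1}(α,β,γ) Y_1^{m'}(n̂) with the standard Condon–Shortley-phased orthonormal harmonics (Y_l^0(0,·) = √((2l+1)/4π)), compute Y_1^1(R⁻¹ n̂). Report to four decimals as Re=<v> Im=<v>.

Need the full column D^1_{m',1} for m'=−1..1 at α=0.9201, β=0.4033, γ=1.3819.
cos(β/2)=0.979737, sin(β/2)=0.200286
d^1_{-1,1}: single k=2 term ⇒ +0.040115;  D = +0.035913-0.017873i
d^1_{0,1}: single k=1 term ⇒ +0.277508;  D = +0.052109-0.272572i
d^1_{1,1}: single k=0 term ⇒ +0.959885;  D = -0.640979-0.714511i
Y_1^{m'}(θ=2.6987,φ=5.4004) and Σ D·Y over m':
  (+0.0359-0.0179i)·(+0.0940+0.1144i)  (+0.0521-0.2726i)·(-0.4415+0.0000i)  (-0.6410-0.7145i)·(-0.0940+0.1144i)
Y_1^1(R⁻¹ n̂) = +0.124408+0.116620i

Re=0.1244 Im=0.1166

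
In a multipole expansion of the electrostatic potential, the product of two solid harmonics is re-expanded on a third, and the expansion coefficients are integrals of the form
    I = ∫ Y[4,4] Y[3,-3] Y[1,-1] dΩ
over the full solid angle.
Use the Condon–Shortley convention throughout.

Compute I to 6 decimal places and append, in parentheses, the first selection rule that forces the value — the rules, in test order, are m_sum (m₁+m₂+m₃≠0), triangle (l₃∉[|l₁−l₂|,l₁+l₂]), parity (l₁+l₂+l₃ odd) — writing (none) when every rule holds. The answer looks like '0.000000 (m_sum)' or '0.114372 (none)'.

m-sum 0 ✓  L=8 even ✓  1≤1≤7 ✓
Π(2lᵢ+1) = 9×7×3 = 189
triangle coeff Δ(4,3,1) = 1/252
Σ_t [3,3]: t=3:−1/36 = -1/36
(3j)²=4/63 [(4 3 1; 0 0 0)], sign=+1
Σ_t [0,0]: t=0:+1/1440 = 1/1440
(3j)²=1/9 [(4 3 1; 4 -3 -1)], sign=+1
⇒ 4πI² = 4/3
I = (+1)√(4/3/(4π)) = 0.32573501
No selection rule forces the value: the integral is nonzero (none).

0.325735 (none)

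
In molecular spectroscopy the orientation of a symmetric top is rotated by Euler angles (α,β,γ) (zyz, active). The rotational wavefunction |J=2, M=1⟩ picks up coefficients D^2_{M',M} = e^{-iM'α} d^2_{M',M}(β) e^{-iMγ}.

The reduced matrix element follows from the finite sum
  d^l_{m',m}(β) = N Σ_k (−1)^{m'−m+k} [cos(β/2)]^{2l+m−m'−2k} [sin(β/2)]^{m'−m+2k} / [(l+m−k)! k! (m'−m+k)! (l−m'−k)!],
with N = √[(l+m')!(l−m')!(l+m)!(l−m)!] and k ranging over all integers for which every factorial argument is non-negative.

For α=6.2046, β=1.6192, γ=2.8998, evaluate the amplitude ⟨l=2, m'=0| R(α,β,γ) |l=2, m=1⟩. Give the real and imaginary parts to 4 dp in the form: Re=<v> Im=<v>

Re=0.0575 Im=0.0142

Split into d^2_{0,1}(β=1.6192) × two z-phases.
c=cos(1.619200/2)=0.689788, s=sin(1.619200/2)=0.724011; N=√[2·2·6·1]=4.898979
k: max(0,(1)−(0))=1 … min(2+(1),2−(0))=2
  k=1: (−1)^0·4.8990/(2)·0.6898^3·0.7240^1 = +0.582060
  k=2: (−1)^1·4.8990/(2)·0.6898^1·0.7240^3 = -0.641250
d^2_{0,1}(1.6192) = +0.582060 -0.641250 = -0.059190
D = (+1.000000+0.000000i)·(-0.059190)·(-0.970910-0.239444i) = +0.057468+0.014173i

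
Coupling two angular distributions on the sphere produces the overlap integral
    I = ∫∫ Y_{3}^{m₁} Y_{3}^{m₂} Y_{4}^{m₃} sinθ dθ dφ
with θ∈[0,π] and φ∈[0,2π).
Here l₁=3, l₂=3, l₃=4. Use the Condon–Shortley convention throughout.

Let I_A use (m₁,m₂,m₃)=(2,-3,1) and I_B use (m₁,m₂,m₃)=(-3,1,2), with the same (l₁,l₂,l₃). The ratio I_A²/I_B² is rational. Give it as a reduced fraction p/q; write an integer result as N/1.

Same 3,3,4: normalisation and zero-m 3j drop out of the ratio.
A: Δ: 2! 4! 4! / 11! → 1/34650; sum: t=0:+1/288 = 1/288; 3j²(3 3 4; 2 -3 1) = Δ·Π!·Σ² = 5/231  (sign -1)
B: Δ: 2! 4! 4! / 11! → 1/34650; sum: t=2:+1/192 = 1/192; 3j²(3 3 4; -3 1 2) = Δ·Π!·Σ² = 3/77  (sign +1)
I_A²/I_B² = (5/231)/(3/77) = 5/9

5/9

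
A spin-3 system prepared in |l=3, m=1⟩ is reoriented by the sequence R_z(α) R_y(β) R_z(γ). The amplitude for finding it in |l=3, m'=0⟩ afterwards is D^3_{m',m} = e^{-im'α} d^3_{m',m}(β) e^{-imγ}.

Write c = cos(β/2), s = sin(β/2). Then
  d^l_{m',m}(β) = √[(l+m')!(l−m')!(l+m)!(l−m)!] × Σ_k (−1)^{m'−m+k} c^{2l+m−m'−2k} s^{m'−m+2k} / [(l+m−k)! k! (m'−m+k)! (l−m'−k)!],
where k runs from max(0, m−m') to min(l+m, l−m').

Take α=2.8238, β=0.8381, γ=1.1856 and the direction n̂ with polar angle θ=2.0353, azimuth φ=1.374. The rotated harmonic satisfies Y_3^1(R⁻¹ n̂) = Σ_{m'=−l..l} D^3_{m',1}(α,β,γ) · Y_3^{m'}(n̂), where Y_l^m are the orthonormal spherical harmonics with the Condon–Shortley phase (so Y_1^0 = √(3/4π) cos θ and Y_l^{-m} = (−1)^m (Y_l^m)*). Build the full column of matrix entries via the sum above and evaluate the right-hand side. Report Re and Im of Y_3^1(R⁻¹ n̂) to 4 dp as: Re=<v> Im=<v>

Need the full column D^3_{m',1} for m'=−3..3 at α=2.8238, β=0.8381, γ=1.1856.
cos(β/2)=0.913476, sin(β/2)=0.406893
d^3_{-3,1}: single k=4 term ⇒ +0.088585;  D = +0.047668+0.074667i
d^3_{-2,1}: k∈[3..4] ⇒ +0.324759 -0.032218 = +0.292541;  D = -0.072486-0.283419i
d^3_{-1,1}: k∈[2..4] ⇒ +0.691671 -0.182980 +0.004538 = +0.513229;  D = -0.034567+0.512064i
d^3_{0,1}: k∈[1..3] ⇒ +0.896512 -0.533634 +0.035293 = +0.398171;  D = +0.149609-0.368995i
d^3_{1,1}: k∈[0..2] ⇒ +0.581009 -0.922228 +0.137235 = -0.203984;  D = +0.131876-0.155622i
d^3_{2,1}: k∈[0..1] ⇒ -0.818400 +0.324759 = -0.493641;  D = -0.420837+0.258026i
d^3_{3,1}: single k=0 term ⇒ +0.446472;  D = -0.434487+0.102751i
Y_3^{m'}(θ=2.0353,φ=1.374) and Σ D·Y over m':
  (+0.0477+0.0747i)·(-0.1660+0.2477i)  (-0.0725-0.2834i)·(+0.3380+0.1403i)  (-0.0346+0.5121i)·(+0.0002-0.0010i)  (+0.1496-0.3690i)·(+0.3338+0.0000i)  (+0.1319-0.1556i)·(-0.0002-0.0010i)  (-0.4208+0.2580i)·(+0.3380-0.1403i)  (-0.4345+0.1028i)·(+0.1660+0.2477i)
Y_3^1(R⁻¹ n̂) = -0.164460-0.173969i

Re=-0.1645 Im=-0.1740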